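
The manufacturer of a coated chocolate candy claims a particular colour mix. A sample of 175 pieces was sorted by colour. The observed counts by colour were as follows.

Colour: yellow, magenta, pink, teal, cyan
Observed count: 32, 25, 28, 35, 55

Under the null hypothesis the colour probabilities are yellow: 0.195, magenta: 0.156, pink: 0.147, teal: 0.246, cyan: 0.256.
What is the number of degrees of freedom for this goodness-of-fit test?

4

There are k = 5 categories and no parameters were estimated from the data, so df = 5 − 1 = 4.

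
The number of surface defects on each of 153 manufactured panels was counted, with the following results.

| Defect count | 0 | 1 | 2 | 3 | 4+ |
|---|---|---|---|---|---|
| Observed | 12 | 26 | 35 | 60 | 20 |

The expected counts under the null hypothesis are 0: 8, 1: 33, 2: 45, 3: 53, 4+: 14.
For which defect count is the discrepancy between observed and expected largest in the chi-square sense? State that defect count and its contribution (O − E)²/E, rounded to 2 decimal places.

4+, 2.57

cat         O        E   (O−E)²/E
0          12        8      2.000
1          26       33      1.485
2          35       45      2.222
3          60       53      0.925
4+         20       14      2.571
The largest term is for 4+: 2.57.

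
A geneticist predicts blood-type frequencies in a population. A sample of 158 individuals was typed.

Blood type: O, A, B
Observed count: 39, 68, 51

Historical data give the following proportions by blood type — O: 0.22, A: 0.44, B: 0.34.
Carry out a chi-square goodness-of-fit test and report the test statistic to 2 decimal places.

Expected counts E_i = n·p_i: 158×0.22 = 34.76, 158×0.44 = 69.52, 158×0.34 = 53.72.
cat         O        E   (O−E)²/E
O          39    34.76      0.517
A          68    69.52      0.033
B          51    53.72      0.138
Sum = 0.69

0.69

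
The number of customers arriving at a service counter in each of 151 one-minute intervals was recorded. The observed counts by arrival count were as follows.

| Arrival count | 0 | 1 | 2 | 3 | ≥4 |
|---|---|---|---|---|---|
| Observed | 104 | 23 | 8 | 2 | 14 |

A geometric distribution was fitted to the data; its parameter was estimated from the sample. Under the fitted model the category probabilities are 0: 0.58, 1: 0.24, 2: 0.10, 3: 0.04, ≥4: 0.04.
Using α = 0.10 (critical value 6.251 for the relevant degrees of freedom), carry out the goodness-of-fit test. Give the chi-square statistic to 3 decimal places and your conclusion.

Expected counts E_i = n·p_i: 151×0.58 = 87.58, 151×0.24 = 36.24, 151×0.10 = 15.1, 151×0.04 = 6.04, 151×0.04 = 6.04.
0: (104 − 87.58)²/87.58 = 269.6164/87.58 = 3.0785
1: (23 − 36.24)²/36.24 = 175.2976/36.24 = 4.8371
2: (8 − 15.1)²/15.1 = 50.41/15.1 = 3.3384
3: (2 − 6.04)²/6.04 = 16.3216/6.04 = 2.7023
≥4: (14 − 6.04)²/6.04 = 63.3616/6.04 = 10.4903
Sum = 24.447
df = 3. Since 24.447 > 6.251, we reject H₀.

24.447; reject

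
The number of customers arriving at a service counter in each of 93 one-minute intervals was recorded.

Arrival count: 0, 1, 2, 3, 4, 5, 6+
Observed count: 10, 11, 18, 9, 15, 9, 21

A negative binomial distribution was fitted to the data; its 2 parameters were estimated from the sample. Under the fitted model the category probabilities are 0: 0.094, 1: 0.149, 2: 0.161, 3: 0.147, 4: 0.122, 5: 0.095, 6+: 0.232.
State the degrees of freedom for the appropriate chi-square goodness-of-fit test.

4

There are k = 7 categories and 2 parameters estimated from the data, so df = 7 − 1 − 2 = 4.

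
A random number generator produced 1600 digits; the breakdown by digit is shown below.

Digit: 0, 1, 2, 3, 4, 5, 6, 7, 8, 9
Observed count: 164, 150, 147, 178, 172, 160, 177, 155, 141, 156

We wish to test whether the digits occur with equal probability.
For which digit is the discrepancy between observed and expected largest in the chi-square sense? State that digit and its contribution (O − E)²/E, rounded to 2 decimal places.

8, 2.26

Expected count for each of the 10 categories: 1600/10 = 160.
χ² = (164−160)²/160 + (150−160)²/160 + (147−160)²/160 + (178−160)²/160 + (172−160)²/160 + (160−160)²/160 + (177−160)²/160 + (155−160)²/160 + (141−160)²/160 + (156−160)²/160
   = 0.100 + 0.625 + 1.056 + 2.025 + 0.900 + 0.000 + 1.806 + 0.156 + 2.256 + 0.100
The largest term is for 8: 2.26.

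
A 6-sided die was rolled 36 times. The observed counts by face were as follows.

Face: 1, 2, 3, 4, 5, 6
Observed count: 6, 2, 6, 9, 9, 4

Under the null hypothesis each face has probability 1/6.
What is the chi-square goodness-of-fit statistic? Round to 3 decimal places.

6.333

Expected count for each of the 6 categories: 36/6 = 6.
cat         O        E   (O−E)²/E
1           6        6     0.0000
2           2        6     2.6667
3           6        6     0.0000
4           9        6     1.5000
5           9        6     1.5000
6           4        6     0.6667
Sum = 6.333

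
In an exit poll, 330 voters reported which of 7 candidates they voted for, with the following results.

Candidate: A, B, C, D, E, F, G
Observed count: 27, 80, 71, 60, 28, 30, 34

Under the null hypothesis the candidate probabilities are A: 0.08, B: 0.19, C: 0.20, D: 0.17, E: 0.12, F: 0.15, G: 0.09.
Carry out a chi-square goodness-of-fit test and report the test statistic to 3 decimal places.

Expected counts E_i = n·p_i: 330×0.08 = 26.4, 330×0.19 = 62.7, 330×0.20 = 66, 330×0.17 = 56.1, 330×0.12 = 39.6, 330×0.15 = 49.5, 330×0.09 = 29.7.
cat         O        E   (O−E)²/E
A          27     26.4     0.0136
B          80     62.7     4.7734
C          71       66     0.3788
D          60     56.1     0.2711
E          28     39.6     3.3980
F          30     49.5     7.6818
G          34     29.7     0.6226
Sum = 17.139

17.139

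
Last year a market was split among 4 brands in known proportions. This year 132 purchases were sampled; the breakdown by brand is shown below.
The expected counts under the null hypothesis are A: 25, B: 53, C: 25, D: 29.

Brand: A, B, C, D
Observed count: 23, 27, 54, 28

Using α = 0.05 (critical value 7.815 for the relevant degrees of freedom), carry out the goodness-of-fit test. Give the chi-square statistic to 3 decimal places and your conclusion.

46.589; reject

χ² = (23−25)²/25 + (27−53)²/53 + (54−25)²/25 + (28−29)²/29
   = 0.1600 + 12.7547 + 33.6400 + 0.0345
Sum = 46.589
df = 3. Since 46.589 > 7.815, we reject H₀.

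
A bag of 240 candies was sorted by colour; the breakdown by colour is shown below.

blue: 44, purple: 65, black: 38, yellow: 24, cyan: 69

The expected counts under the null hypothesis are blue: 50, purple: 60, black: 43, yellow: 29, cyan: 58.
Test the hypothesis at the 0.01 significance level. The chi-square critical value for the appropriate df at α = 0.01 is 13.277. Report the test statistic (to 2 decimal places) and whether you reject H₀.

4.67; do not reject

χ² = (44−50)²/50 + (65−60)²/60 + (38−43)²/43 + (24−29)²/29 + (69−58)²/58
   = 0.720 + 0.417 + 0.581 + 0.862 + 2.086
Sum = 4.67
df = 4. Since 4.67 < 13.277, we do not reject H₀.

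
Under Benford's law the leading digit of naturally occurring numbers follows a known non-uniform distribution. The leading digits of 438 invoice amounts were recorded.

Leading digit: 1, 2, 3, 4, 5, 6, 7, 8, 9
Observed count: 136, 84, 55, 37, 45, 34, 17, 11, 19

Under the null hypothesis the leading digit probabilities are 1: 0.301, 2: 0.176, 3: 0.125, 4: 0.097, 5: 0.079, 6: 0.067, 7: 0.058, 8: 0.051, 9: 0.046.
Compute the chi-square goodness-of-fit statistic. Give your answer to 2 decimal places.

Expected counts E_i = n·p_i: 438×0.301 = 131.838, 438×0.176 = 77.088, 438×0.125 = 54.75, 438×0.097 = 42.486, 438×0.079 = 34.602, 438×0.067 = 29.346, 438×0.058 = 25.404, 438×0.051 = 22.338, 438×0.046 = 20.148.
1: (136 − 131.838)²/131.838 = 17.322244/131.838 = 0.131
2: (84 − 77.088)²/77.088 = 47.775744/77.088 = 0.620
3: (55 − 54.75)²/54.75 = 0.0625/54.75 = 0.001
4: (37 − 42.486)²/42.486 = 30.096196/42.486 = 0.708
5: (45 − 34.602)²/34.602 = 108.118404/34.602 = 3.125
6: (34 − 29.346)²/29.346 = 21.659716/29.346 = 0.738
7: (17 − 25.404)²/25.404 = 70.627216/25.404 = 2.780
8: (11 − 22.338)²/22.338 = 128.550244/22.338 = 5.755
9: (19 − 20.148)²/20.148 = 1.317904/20.148 = 0.065
Sum = 13.92

13.92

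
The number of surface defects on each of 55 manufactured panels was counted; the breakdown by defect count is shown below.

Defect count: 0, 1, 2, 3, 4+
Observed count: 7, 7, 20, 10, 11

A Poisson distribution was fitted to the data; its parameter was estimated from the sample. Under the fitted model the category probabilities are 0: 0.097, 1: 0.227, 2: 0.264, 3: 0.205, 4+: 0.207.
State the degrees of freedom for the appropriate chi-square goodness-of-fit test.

3

There are k = 5 categories and 1 parameter estimated from the data, so df = 5 − 1 − 1 = 3.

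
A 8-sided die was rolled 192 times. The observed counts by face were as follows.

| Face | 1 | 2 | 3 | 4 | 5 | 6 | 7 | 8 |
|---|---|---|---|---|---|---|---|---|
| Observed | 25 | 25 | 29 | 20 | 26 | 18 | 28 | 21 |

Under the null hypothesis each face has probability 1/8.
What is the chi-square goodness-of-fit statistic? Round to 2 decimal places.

Under H₀ each category has probability 1/8, so each expected count is 192/8 = 24.
cat         O        E   (O−E)²/E
1          25       24      0.042
2          25       24      0.042
3          29       24      1.042
4          20       24      0.667
5          26       24      0.167
6          18       24      1.500
7          28       24      0.667
8          21       24      0.375
Sum = 4.50

4.50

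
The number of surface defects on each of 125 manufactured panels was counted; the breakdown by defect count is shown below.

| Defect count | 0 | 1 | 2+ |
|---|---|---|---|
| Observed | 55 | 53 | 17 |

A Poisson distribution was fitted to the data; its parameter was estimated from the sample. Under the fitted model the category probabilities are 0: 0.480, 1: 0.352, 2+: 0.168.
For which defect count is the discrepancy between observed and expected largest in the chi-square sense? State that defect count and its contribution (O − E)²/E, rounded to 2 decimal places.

1, 1.84

Expected counts E_i = n·p_i: 125×0.480 = 60, 125×0.352 = 44, 125×0.168 = 21.
0: (55 − 60)²/60 = 25/60 = 0.417
1: (53 − 44)²/44 = 81/44 = 1.841
2+: (17 − 21)²/21 = 16/21 = 0.762
The largest term is for 1: 1.84.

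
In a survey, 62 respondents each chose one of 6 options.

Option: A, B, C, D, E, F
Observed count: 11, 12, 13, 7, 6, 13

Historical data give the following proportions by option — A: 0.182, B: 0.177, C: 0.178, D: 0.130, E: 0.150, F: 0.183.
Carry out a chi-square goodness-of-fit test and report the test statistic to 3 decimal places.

2.004

Expected counts E_i = n·p_i: 62×0.182 = 11.284, 62×0.177 = 10.974, 62×0.178 = 11.036, 62×0.130 = 8.06, 62×0.150 = 9.3, 62×0.183 = 11.346.
A: (11 − 11.284)²/11.284 = 0.080656/11.284 = 0.0071
B: (12 − 10.974)²/10.974 = 1.052676/10.974 = 0.0959
C: (13 − 11.036)²/11.036 = 3.857296/11.036 = 0.3495
D: (7 − 8.06)²/8.06 = 1.1236/8.06 = 0.1394
E: (6 − 9.3)²/9.3 = 10.89/9.3 = 1.1710
F: (13 − 11.346)²/11.346 = 2.735716/11.346 = 0.2411
Sum = 2.004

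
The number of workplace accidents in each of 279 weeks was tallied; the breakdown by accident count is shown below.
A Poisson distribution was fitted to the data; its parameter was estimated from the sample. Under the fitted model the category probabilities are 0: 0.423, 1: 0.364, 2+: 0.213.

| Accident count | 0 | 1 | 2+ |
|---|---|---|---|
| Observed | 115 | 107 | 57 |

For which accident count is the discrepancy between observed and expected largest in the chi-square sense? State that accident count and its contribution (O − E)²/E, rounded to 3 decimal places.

Expected counts E_i = n·p_i: 279×0.423 = 118.017, 279×0.364 = 101.556, 279×0.213 = 59.427.
cat         O        E   (O−E)²/E
0         115  118.017     0.0771
1         107  101.556     0.2918
2+         57   59.427     0.0991
The largest term is for 1: 0.292.

1, 0.292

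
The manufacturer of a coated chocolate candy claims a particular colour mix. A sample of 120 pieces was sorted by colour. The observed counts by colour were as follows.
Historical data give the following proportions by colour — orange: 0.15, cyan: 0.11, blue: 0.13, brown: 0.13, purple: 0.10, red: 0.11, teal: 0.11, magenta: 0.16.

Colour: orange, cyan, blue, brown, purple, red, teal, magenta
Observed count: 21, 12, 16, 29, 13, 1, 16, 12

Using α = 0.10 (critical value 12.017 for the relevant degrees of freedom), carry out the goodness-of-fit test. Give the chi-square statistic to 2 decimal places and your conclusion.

Expected counts E_i = n·p_i: 120×0.15 = 18, 120×0.11 = 13.2, 120×0.13 = 15.6, 120×0.13 = 15.6, 120×0.10 = 12, 120×0.11 = 13.2, 120×0.11 = 13.2, 120×0.16 = 19.2.
χ² = (21−18)²/18 + (12−13.2)²/13.2 + (16−15.6)²/15.6 + (29−15.6)²/15.6 + (13−12)²/12 + (1−13.2)²/13.2 + (16−13.2)²/13.2 + (12−19.2)²/19.2
   = 0.500 + 0.109 + 0.010 + 11.510 + 0.083 + 11.276 + 0.594 + 2.700
Sum = 26.78
df = 7. Since 26.78 > 12.017, we reject H₀.

26.78; reject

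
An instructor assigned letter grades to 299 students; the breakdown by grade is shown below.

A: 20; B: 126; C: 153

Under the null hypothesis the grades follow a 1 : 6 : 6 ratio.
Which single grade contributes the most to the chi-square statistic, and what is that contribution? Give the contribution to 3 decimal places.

Ratio total = 13. Expected counts: 299×1/13 = 23, 299×6/13 = 138, 299×6/13 = 138.
χ² = (20−23)²/23 + (126−138)²/138 + (153−138)²/138
   = 0.3913 + 1.0435 + 1.6304
The largest term is for C: 1.630.

C, 1.630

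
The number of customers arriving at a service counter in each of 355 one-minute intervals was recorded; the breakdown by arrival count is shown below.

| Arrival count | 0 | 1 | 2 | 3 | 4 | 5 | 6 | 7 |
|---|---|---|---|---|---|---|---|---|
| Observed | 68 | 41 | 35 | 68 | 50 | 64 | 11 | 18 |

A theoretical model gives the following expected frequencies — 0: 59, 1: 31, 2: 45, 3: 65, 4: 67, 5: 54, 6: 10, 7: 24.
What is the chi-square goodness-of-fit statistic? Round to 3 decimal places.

0: (68 − 59)²/59 = 81/59 = 1.3729
1: (41 − 31)²/31 = 100/31 = 3.2258
2: (35 − 45)²/45 = 100/45 = 2.2222
3: (68 − 65)²/65 = 9/65 = 0.1385
4: (50 − 67)²/67 = 289/67 = 4.3134
5: (64 − 54)²/54 = 100/54 = 1.8519
6: (11 − 10)²/10 = 1/10 = 0.1000
7: (18 − 24)²/24 = 36/24 = 1.5000
Sum = 14.725

14.725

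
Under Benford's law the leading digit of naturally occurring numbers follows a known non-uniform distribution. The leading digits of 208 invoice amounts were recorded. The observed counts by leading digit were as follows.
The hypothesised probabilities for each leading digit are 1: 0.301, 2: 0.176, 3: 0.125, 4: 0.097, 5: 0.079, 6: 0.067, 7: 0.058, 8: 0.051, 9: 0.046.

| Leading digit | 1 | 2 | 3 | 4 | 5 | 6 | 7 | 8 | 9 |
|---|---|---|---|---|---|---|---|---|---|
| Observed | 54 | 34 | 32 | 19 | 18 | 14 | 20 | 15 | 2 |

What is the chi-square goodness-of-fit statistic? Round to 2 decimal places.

16.00

Expected counts E_i = n·p_i: 208×0.301 = 62.608, 208×0.176 = 36.608, 208×0.125 = 26, 208×0.097 = 20.176, 208×0.079 = 16.432, 208×0.067 = 13.936, 208×0.058 = 12.064, 208×0.051 = 10.608, 208×0.046 = 9.568.
1: (54 − 62.608)²/62.608 = 74.097664/62.608 = 1.184
2: (34 − 36.608)²/36.608 = 6.801664/36.608 = 0.186
3: (32 − 26)²/26 = 36/26 = 1.385
4: (19 − 20.176)²/20.176 = 1.382976/20.176 = 0.069
5: (18 − 16.432)²/16.432 = 2.458624/16.432 = 0.150
6: (14 − 13.936)²/13.936 = 0.004096/13.936 = 0.000
7: (20 − 12.064)²/12.064 = 62.980096/12.064 = 5.220
8: (15 − 10.608)²/10.608 = 19.289664/10.608 = 1.818
9: (2 − 9.568)²/9.568 = 57.274624/9.568 = 5.986
Sum = 16.00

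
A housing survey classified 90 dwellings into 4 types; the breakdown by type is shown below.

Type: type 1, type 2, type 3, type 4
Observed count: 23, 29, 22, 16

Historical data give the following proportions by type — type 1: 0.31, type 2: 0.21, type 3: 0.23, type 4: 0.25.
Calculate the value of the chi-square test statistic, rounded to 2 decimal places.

Expected counts E_i = n·p_i: 90×0.31 = 27.9, 90×0.21 = 18.9, 90×0.23 = 20.7, 90×0.25 = 22.5.
χ² = (23−27.9)²/27.9 + (29−18.9)²/18.9 + (22−20.7)²/20.7 + (16−22.5)²/22.5
   = 0.861 + 5.397 + 0.082 + 1.878
Sum = 8.22

8.22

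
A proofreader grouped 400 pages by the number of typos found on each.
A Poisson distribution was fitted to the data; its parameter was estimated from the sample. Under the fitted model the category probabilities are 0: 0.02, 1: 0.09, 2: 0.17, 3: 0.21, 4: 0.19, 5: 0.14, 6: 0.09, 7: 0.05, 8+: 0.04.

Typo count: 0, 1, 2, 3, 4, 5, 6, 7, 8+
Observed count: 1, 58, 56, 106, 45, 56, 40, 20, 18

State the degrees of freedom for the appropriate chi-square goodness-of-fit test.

There are k = 9 categories and 1 parameter estimated from the data, so df = 9 − 1 − 1 = 7.

7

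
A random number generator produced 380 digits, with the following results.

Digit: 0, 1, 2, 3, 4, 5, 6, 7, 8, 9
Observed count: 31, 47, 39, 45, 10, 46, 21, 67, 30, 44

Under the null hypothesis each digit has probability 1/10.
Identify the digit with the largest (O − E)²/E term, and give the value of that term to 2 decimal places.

Under H₀ each category has probability 1/10, so each expected count is 380/10 = 38.
cat         O        E   (O−E)²/E
0          31       38      1.289
1          47       38      2.132
2          39       38      0.026
3          45       38      1.289
4          10       38     20.632
5          46       38      1.684
6          21       38      7.605
7          67       38     22.132
8          30       38      1.684
9          44       38      0.947
The largest term is for 7: 22.13.

7, 22.13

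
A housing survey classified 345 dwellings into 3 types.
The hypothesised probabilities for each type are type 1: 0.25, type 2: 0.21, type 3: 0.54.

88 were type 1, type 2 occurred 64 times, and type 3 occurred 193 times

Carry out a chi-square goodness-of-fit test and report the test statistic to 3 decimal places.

1.262

Expected counts E_i = n·p_i: 345×0.25 = 86.25, 345×0.21 = 72.45, 345×0.54 = 186.3.
type 1: (88 − 86.25)²/86.25 = 3.0625/86.25 = 0.0355
type 2: (64 − 72.45)²/72.45 = 71.4025/72.45 = 0.9855
type 3: (193 − 186.3)²/186.3 = 44.89/186.3 = 0.2410
Sum = 1.262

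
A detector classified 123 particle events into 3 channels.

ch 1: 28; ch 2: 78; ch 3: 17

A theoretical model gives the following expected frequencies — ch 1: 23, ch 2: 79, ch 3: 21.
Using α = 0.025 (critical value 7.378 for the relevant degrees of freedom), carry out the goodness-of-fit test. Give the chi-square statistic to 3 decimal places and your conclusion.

1.862; do not reject

χ² = (28−23)²/23 + (78−79)²/79 + (17−21)²/21
   = 1.0870 + 0.0127 + 0.7619
Sum = 1.862
df = 2. Since 1.862 < 7.378, we do not reject H₀.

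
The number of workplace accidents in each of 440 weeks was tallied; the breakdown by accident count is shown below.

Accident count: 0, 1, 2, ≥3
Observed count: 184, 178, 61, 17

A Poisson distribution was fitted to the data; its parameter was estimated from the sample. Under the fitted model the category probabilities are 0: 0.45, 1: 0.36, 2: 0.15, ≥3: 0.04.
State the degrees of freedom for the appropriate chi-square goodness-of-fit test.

2

There are k = 4 categories and 1 parameter estimated from the data, so df = 4 − 1 − 1 = 2.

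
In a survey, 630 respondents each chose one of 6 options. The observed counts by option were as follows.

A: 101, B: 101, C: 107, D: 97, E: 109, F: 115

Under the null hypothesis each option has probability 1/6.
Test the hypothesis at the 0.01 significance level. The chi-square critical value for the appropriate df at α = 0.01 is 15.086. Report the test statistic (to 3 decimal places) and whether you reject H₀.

2.057; do not reject

Under H₀ each category has probability 1/6, so each expected count is 630/6 = 105.
A: (101 − 105)²/105 = 16/105 = 0.1524
B: (101 − 105)²/105 = 16/105 = 0.1524
C: (107 − 105)²/105 = 4/105 = 0.0381
D: (97 − 105)²/105 = 64/105 = 0.6095
E: (109 − 105)²/105 = 16/105 = 0.1524
F: (115 − 105)²/105 = 100/105 = 0.9524
Sum = 2.057
df = 5. Since 2.057 < 15.086, we do not reject H₀.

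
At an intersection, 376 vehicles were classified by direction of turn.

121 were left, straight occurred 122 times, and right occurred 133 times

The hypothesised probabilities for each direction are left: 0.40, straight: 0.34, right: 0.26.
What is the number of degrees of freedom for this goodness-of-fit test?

2

There are k = 3 categories and no parameters were estimated from the data, so df = 3 − 1 = 2.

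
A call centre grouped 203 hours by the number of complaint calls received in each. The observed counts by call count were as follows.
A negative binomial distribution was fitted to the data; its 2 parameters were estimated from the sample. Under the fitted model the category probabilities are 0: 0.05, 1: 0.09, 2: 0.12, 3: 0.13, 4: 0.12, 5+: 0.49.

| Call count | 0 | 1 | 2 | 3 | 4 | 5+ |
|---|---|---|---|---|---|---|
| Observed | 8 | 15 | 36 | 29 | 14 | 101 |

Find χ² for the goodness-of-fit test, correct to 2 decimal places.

11.29

Expected counts E_i = n·p_i: 203×0.05 = 10.15, 203×0.09 = 18.27, 203×0.12 = 24.36, 203×0.13 = 26.39, 203×0.12 = 24.36, 203×0.49 = 99.47.
0: (8 − 10.15)²/10.15 = 4.6225/10.15 = 0.455
1: (15 − 18.27)²/18.27 = 10.6929/18.27 = 0.585
2: (36 − 24.36)²/24.36 = 135.4896/24.36 = 5.562
3: (29 − 26.39)²/26.39 = 6.8121/26.39 = 0.258
4: (14 − 24.36)²/24.36 = 107.3296/24.36 = 4.406
5+: (101 − 99.47)²/99.47 = 2.3409/99.47 = 0.024
Sum = 11.29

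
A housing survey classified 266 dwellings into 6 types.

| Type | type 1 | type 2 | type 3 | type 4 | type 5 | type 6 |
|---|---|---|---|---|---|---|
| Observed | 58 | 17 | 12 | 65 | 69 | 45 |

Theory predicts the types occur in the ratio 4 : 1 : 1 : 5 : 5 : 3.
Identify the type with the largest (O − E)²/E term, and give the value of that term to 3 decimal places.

Ratio total = 19. Expected counts: 266×4/19 = 56, 266×1/19 = 14, 266×1/19 = 14, 266×5/19 = 70, 266×5/19 = 70, 266×3/19 = 42.
χ² = (58−56)²/56 + (17−14)²/14 + (12−14)²/14 + (65−70)²/70 + (69−70)²/70 + (45−42)²/42
   = 0.0714 + 0.6429 + 0.2857 + 0.3571 + 0.0143 + 0.2143
The largest term is for type 2: 0.643.

type 2, 0.643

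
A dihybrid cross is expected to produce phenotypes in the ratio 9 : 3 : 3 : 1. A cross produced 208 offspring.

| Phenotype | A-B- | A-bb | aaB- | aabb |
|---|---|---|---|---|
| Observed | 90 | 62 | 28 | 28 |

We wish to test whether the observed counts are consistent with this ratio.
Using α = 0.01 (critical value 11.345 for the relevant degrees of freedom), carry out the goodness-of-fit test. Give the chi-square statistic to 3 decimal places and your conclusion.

40.205; reject

Ratio total = 16. Expected counts: 208×9/16 = 117, 208×3/16 = 39, 208×3/16 = 39, 208×1/16 = 13.
A-B-: (90 − 117)²/117 = 729/117 = 6.2308
A-bb: (62 − 39)²/39 = 529/39 = 13.5641
aaB-: (28 − 39)²/39 = 121/39 = 3.1026
aabb: (28 − 13)²/13 = 225/13 = 17.3077
Sum = 40.205
df = 3. Since 40.205 > 11.345, we reject H₀.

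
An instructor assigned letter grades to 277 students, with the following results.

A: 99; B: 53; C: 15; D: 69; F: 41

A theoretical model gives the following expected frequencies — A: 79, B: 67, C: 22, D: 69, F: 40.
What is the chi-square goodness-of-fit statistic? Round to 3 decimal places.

cat         O        E   (O−E)²/E
A          99       79     5.0633
B          53       67     2.9254
C          15       22     2.2273
D          69       69     0.0000
F          41       40     0.0250
Sum = 10.241

10.241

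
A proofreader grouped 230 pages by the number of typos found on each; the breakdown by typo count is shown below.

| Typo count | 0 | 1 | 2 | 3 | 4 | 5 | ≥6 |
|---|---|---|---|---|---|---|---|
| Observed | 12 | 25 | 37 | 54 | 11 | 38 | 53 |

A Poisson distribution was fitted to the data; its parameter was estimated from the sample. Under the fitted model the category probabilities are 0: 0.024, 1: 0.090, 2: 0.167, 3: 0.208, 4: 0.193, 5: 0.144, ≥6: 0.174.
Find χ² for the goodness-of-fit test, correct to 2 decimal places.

39.39

Expected counts E_i = n·p_i: 230×0.024 = 5.52, 230×0.090 = 20.7, 230×0.167 = 38.41, 230×0.208 = 47.84, 230×0.193 = 44.39, 230×0.144 = 33.12, 230×0.174 = 40.02.
cat         O        E   (O−E)²/E
0          12     5.52      7.607
1          25     20.7      0.893
2          37    38.41      0.052
3          54    47.84      0.793
4          11    44.39     25.116
5          38    33.12      0.719
≥6         53    40.02      4.210
Sum = 39.39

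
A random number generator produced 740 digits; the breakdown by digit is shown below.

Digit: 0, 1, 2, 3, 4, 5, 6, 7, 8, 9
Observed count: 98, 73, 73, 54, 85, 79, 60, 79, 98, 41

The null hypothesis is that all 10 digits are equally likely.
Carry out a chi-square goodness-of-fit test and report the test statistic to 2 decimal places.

40.68

Expected count for each of the 10 categories: 740/10 = 74.
cat         O        E   (O−E)²/E
0          98       74      7.784
1          73       74      0.014
2          73       74      0.014
3          54       74      5.405
4          85       74      1.635
5          79       74      0.338
6          60       74      2.649
7          79       74      0.338
8          98       74      7.784
9          41       74     14.716
Sum = 40.68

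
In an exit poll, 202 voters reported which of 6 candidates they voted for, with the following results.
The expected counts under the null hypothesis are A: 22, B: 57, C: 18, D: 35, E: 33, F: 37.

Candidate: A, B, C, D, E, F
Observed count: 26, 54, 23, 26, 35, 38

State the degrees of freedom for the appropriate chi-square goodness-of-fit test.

There are k = 6 categories and no parameters were estimated from the data, so df = 6 − 1 = 5.

5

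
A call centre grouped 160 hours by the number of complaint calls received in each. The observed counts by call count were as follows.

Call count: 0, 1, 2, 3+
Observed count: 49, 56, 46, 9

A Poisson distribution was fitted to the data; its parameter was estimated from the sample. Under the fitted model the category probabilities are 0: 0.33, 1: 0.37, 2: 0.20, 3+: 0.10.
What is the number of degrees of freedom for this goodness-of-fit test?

There are k = 4 categories and 1 parameter estimated from the data, so df = 4 − 1 − 1 = 2.

2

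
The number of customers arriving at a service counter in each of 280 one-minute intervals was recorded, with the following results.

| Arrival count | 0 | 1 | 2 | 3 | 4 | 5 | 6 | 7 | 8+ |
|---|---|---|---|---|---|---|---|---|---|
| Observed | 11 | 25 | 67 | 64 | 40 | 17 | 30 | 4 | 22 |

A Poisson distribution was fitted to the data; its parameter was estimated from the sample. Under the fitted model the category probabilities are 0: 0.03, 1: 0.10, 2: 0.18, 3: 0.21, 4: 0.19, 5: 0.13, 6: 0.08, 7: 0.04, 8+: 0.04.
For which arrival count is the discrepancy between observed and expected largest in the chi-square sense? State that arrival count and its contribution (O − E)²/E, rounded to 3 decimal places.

Expected counts E_i = n·p_i: 280×0.03 = 8.4, 280×0.10 = 28, 280×0.18 = 50.4, 280×0.21 = 58.8, 280×0.19 = 53.2, 280×0.13 = 36.4, 280×0.08 = 22.4, 280×0.04 = 11.2, 280×0.04 = 11.2.
0: (11 − 8.4)²/8.4 = 6.76/8.4 = 0.8048
1: (25 − 28)²/28 = 9/28 = 0.3214
2: (67 − 50.4)²/50.4 = 275.56/50.4 = 5.4675
3: (64 − 58.8)²/58.8 = 27.04/58.8 = 0.4599
4: (40 − 53.2)²/53.2 = 174.24/53.2 = 3.2752
5: (17 − 36.4)²/36.4 = 376.36/36.4 = 10.3396
6: (30 − 22.4)²/22.4 = 57.76/22.4 = 2.5786
7: (4 − 11.2)²/11.2 = 51.84/11.2 = 4.6286
8+: (22 − 11.2)²/11.2 = 116.64/11.2 = 10.4143
The largest term is for 8+: 10.414.

8+, 10.414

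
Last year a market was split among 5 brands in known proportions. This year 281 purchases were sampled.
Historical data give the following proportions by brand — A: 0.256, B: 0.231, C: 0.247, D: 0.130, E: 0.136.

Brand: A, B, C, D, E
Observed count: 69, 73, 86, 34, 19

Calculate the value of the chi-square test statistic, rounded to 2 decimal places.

14.93

Expected counts E_i = n·p_i: 281×0.256 = 71.936, 281×0.231 = 64.911, 281×0.247 = 69.407, 281×0.130 = 36.53, 281×0.136 = 38.216.
A: (69 − 71.936)²/71.936 = 8.620096/71.936 = 0.120
B: (73 − 64.911)²/64.911 = 65.431921/64.911 = 1.008
C: (86 − 69.407)²/69.407 = 275.327649/69.407 = 3.967
D: (34 − 36.53)²/36.53 = 6.4009/36.53 = 0.175
E: (19 − 38.216)²/38.216 = 369.254656/38.216 = 9.662
Sum = 14.93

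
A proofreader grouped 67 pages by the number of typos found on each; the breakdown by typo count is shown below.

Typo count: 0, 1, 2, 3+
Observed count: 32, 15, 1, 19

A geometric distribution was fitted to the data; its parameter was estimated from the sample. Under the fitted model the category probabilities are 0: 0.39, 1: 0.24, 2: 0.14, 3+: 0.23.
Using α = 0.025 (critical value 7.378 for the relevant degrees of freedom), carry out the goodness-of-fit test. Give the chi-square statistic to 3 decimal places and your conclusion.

9.714; reject

Expected counts E_i = n·p_i: 67×0.39 = 26.13, 67×0.24 = 16.08, 67×0.14 = 9.38, 67×0.23 = 15.41.
cat         O        E   (O−E)²/E
0          32    26.13     1.3187
1          15    16.08     0.0725
2           1     9.38     7.4866
3+         19    15.41     0.8363
Sum = 9.714
df = 2. Since 9.714 > 7.378, we reject H₀.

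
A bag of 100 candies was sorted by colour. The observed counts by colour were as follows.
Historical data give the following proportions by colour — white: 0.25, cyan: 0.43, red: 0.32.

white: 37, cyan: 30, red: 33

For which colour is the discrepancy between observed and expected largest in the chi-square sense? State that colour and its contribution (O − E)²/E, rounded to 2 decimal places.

Expected counts E_i = n·p_i: 100×0.25 = 25, 100×0.43 = 43, 100×0.32 = 32.
cat         O        E   (O−E)²/E
white      37       25      5.760
cyan       30       43      3.930
red        33       32      0.031
The largest term is for white: 5.76.

white, 5.76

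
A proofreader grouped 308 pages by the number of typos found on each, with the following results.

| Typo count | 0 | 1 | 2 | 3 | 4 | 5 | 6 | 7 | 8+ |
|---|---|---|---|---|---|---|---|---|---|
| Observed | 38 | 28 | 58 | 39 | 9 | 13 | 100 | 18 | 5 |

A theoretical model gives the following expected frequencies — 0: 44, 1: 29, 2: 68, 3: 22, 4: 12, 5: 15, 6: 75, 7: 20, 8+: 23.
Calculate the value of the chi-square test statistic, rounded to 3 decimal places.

39.097

cat         O        E   (O−E)²/E
0          38       44     0.8182
1          28       29     0.0345
2          58       68     1.4706
3          39       22    13.1364
4           9       12     0.7500
5          13       15     0.2667
6         100       75     8.3333
7          18       20     0.2000
8+          5       23    14.0870
Sum = 39.097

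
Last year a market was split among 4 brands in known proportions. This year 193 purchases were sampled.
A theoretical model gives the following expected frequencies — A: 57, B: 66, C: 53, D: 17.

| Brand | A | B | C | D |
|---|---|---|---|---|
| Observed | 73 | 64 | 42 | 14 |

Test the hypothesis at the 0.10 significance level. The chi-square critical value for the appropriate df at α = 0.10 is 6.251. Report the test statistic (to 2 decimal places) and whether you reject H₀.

cat         O        E   (O−E)²/E
A          73       57      4.491
B          64       66      0.061
C          42       53      2.283
D          14       17      0.529
Sum = 7.36
df = 3. Since 7.36 > 6.251, we reject H₀.

7.36; reject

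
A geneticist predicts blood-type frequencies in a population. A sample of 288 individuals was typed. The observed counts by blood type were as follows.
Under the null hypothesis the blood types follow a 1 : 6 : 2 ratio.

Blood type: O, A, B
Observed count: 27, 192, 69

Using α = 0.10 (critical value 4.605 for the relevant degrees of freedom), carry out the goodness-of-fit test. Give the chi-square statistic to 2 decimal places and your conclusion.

1.17; do not reject

Ratio total = 9. Expected counts: 288×1/9 = 32, 288×6/9 = 192, 288×2/9 = 64.
cat         O        E   (O−E)²/E
O          27       32      0.781
A         192      192      0.000
B          69       64      0.391
Sum = 1.17
df = 2. Since 1.17 < 4.605, we do not reject H₀.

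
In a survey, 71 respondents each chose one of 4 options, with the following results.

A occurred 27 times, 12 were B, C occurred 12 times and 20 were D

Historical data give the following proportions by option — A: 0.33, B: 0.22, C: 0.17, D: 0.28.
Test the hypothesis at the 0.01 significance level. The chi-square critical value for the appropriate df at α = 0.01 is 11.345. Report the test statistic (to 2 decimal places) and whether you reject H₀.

1.38; do not reject

Expected counts E_i = n·p_i: 71×0.33 = 23.43, 71×0.22 = 15.62, 71×0.17 = 12.07, 71×0.28 = 19.88.
cat         O        E   (O−E)²/E
A          27    23.43      0.544
B          12    15.62      0.839
C          12    12.07      0.000
D          20    19.88      0.001
Sum = 1.38
df = 3. Since 1.38 < 11.345, we do not reject H₀.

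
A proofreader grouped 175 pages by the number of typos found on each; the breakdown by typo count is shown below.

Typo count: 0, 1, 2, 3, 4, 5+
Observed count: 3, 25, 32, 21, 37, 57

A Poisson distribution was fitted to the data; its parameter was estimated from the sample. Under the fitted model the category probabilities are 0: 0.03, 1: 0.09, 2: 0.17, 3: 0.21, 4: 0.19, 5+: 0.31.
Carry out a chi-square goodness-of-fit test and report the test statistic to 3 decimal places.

Expected counts E_i = n·p_i: 175×0.03 = 5.25, 175×0.09 = 15.75, 175×0.17 = 29.75, 175×0.21 = 36.75, 175×0.19 = 33.25, 175×0.31 = 54.25.
cat         O        E   (O−E)²/E
0           3     5.25     0.9643
1          25    15.75     5.4325
2          32    29.75     0.1702
3          21    36.75     6.7500
4          37    33.25     0.4229
5+         57    54.25     0.1394
Sum = 13.879

13.879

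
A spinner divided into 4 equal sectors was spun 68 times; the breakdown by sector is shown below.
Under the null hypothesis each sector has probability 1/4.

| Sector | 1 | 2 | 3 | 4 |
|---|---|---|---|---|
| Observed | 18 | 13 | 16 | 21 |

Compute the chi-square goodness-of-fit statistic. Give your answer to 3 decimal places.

Expected count for each of the 4 categories: 68/4 = 17.
1: (18 − 17)²/17 = 1/17 = 0.0588
2: (13 − 17)²/17 = 16/17 = 0.9412
3: (16 − 17)²/17 = 1/17 = 0.0588
4: (21 − 17)²/17 = 16/17 = 0.9412
Sum = 2.000

2.000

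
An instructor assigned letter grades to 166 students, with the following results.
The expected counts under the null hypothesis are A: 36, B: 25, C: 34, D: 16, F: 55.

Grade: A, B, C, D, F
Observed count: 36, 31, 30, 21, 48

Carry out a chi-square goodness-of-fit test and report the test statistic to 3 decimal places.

4.364

A: (36 − 36)²/36 = 0/36 = 0.0000
B: (31 − 25)²/25 = 36/25 = 1.4400
C: (30 − 34)²/34 = 16/34 = 0.4706
D: (21 − 16)²/16 = 25/16 = 1.5625
F: (48 − 55)²/55 = 49/55 = 0.8909
Sum = 4.364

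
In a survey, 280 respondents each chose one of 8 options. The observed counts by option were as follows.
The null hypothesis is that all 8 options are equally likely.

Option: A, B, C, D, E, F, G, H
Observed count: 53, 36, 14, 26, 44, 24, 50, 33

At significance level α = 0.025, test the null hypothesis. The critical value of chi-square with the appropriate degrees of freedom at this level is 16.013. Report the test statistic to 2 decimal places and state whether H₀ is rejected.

Under H₀ each category has probability 1/8, so each expected count is 280/8 = 35.
χ² = (53−35)²/35 + (36−35)²/35 + (14−35)²/35 + (26−35)²/35 + (44−35)²/35 + (24−35)²/35 + (50−35)²/35 + (33−35)²/35
   = 9.257 + 0.029 + 12.600 + 2.314 + 2.314 + 3.457 + 6.429 + 0.114
Sum = 36.51
df = 7. Since 36.51 > 16.013, we reject H₀.

36.51; reject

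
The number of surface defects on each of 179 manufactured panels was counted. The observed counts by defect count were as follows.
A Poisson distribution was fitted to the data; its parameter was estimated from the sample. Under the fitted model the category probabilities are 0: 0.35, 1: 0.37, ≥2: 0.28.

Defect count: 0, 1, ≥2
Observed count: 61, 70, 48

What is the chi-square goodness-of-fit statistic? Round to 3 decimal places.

Expected counts E_i = n·p_i: 179×0.35 = 62.65, 179×0.37 = 66.23, 179×0.28 = 50.12.
χ² = (61−62.65)²/62.65 + (70−66.23)²/66.23 + (48−50.12)²/50.12
   = 0.0435 + 0.2146 + 0.0897
Sum = 0.348

0.348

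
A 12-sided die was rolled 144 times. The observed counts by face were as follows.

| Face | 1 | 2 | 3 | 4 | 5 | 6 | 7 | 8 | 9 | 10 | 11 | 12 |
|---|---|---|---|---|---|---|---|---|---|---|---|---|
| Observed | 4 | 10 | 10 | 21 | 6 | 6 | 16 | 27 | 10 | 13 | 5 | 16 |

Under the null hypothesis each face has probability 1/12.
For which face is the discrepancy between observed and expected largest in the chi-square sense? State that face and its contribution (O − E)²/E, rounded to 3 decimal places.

8, 18.750

Under H₀ each category has probability 1/12, so each expected count is 144/12 = 12.
χ² = (4−12)²/12 + (10−12)²/12 + (10−12)²/12 + (21−12)²/12 + (6−12)²/12 + (6−12)²/12 + (16−12)²/12 + (27−12)²/12 + (10−12)²/12 + (13−12)²/12 + (5−12)²/12 + (16−12)²/12
   = 5.3333 + 0.3333 + 0.3333 + 6.7500 + 3.0000 + 3.0000 + 1.3333 + 18.7500 + 0.3333 + 0.0833 + 4.0833 + 1.3333
The largest term is for 8: 18.750.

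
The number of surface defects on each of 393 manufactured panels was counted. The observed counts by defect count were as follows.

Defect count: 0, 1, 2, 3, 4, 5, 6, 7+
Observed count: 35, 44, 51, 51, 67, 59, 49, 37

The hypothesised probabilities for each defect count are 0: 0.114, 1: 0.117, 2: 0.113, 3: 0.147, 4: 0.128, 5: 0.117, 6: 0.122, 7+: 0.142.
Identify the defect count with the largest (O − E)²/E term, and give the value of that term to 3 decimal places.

Expected counts E_i = n·p_i: 393×0.114 = 44.802, 393×0.117 = 45.981, 393×0.113 = 44.409, 393×0.147 = 57.771, 393×0.128 = 50.304, 393×0.117 = 45.981, 393×0.122 = 47.946, 393×0.142 = 55.806.
χ² = (35−44.802)²/44.802 + (44−45.981)²/45.981 + (51−44.409)²/44.409 + (51−57.771)²/57.771 + (67−50.304)²/50.304 + (59−45.981)²/45.981 + (49−47.946)²/47.946 + (37−55.806)²/55.806
   = 2.1445 + 0.0853 + 0.9782 + 0.7936 + 5.5414 + 3.6862 + 0.0232 + 6.3374
The largest term is for 7+: 6.337.

7+, 6.337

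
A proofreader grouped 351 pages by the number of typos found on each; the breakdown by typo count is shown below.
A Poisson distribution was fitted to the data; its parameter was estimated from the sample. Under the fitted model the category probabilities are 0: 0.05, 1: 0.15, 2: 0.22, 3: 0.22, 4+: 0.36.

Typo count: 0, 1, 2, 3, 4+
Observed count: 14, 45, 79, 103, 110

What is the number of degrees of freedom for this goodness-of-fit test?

3

There are k = 5 categories and 1 parameter estimated from the data, so df = 5 − 1 − 1 = 3.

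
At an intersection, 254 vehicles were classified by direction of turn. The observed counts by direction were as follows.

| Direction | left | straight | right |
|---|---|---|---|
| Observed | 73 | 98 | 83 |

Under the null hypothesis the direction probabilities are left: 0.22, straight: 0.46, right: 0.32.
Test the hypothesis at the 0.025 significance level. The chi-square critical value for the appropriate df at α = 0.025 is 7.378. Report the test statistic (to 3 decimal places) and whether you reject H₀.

8.319; reject

Expected counts E_i = n·p_i: 254×0.22 = 55.88, 254×0.46 = 116.84, 254×0.32 = 81.28.
χ² = (73−55.88)²/55.88 + (98−116.84)²/116.84 + (83−81.28)²/81.28
   = 5.2451 + 3.0379 + 0.0364
Sum = 8.319
df = 2. Since 8.319 > 7.378, we reject H₀.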